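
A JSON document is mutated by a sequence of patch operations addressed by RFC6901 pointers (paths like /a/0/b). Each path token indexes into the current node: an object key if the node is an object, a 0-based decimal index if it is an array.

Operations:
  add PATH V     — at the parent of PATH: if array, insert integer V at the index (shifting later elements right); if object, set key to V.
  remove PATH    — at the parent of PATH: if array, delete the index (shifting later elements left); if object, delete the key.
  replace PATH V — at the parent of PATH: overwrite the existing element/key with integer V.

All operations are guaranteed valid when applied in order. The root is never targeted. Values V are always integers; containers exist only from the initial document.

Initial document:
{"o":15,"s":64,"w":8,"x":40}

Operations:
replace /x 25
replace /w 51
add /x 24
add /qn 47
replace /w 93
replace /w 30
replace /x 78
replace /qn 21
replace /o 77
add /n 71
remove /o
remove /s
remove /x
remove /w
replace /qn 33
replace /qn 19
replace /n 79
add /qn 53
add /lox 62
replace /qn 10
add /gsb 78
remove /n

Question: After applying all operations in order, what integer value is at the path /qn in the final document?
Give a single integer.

Answer: 10

Derivation:
After op 1 (replace /x 25): {"o":15,"s":64,"w":8,"x":25}
After op 2 (replace /w 51): {"o":15,"s":64,"w":51,"x":25}
After op 3 (add /x 24): {"o":15,"s":64,"w":51,"x":24}
After op 4 (add /qn 47): {"o":15,"qn":47,"s":64,"w":51,"x":24}
After op 5 (replace /w 93): {"o":15,"qn":47,"s":64,"w":93,"x":24}
After op 6 (replace /w 30): {"o":15,"qn":47,"s":64,"w":30,"x":24}
After op 7 (replace /x 78): {"o":15,"qn":47,"s":64,"w":30,"x":78}
After op 8 (replace /qn 21): {"o":15,"qn":21,"s":64,"w":30,"x":78}
After op 9 (replace /o 77): {"o":77,"qn":21,"s":64,"w":30,"x":78}
After op 10 (add /n 71): {"n":71,"o":77,"qn":21,"s":64,"w":30,"x":78}
After op 11 (remove /o): {"n":71,"qn":21,"s":64,"w":30,"x":78}
After op 12 (remove /s): {"n":71,"qn":21,"w":30,"x":78}
After op 13 (remove /x): {"n":71,"qn":21,"w":30}
After op 14 (remove /w): {"n":71,"qn":21}
After op 15 (replace /qn 33): {"n":71,"qn":33}
After op 16 (replace /qn 19): {"n":71,"qn":19}
After op 17 (replace /n 79): {"n":79,"qn":19}
After op 18 (add /qn 53): {"n":79,"qn":53}
After op 19 (add /lox 62): {"lox":62,"n":79,"qn":53}
After op 20 (replace /qn 10): {"lox":62,"n":79,"qn":10}
After op 21 (add /gsb 78): {"gsb":78,"lox":62,"n":79,"qn":10}
After op 22 (remove /n): {"gsb":78,"lox":62,"qn":10}
Value at /qn: 10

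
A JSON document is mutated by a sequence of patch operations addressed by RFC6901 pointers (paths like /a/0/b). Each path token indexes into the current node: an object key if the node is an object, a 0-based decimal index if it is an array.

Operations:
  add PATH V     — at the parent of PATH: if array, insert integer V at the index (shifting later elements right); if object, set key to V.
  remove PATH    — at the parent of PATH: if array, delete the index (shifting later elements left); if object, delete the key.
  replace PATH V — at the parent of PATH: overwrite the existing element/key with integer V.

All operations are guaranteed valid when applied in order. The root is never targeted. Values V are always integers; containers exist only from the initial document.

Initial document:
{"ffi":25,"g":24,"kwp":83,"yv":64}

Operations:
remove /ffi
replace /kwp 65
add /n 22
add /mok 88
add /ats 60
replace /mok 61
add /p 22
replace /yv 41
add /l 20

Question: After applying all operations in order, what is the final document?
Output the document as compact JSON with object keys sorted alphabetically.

After op 1 (remove /ffi): {"g":24,"kwp":83,"yv":64}
After op 2 (replace /kwp 65): {"g":24,"kwp":65,"yv":64}
After op 3 (add /n 22): {"g":24,"kwp":65,"n":22,"yv":64}
After op 4 (add /mok 88): {"g":24,"kwp":65,"mok":88,"n":22,"yv":64}
After op 5 (add /ats 60): {"ats":60,"g":24,"kwp":65,"mok":88,"n":22,"yv":64}
After op 6 (replace /mok 61): {"ats":60,"g":24,"kwp":65,"mok":61,"n":22,"yv":64}
After op 7 (add /p 22): {"ats":60,"g":24,"kwp":65,"mok":61,"n":22,"p":22,"yv":64}
After op 8 (replace /yv 41): {"ats":60,"g":24,"kwp":65,"mok":61,"n":22,"p":22,"yv":41}
After op 9 (add /l 20): {"ats":60,"g":24,"kwp":65,"l":20,"mok":61,"n":22,"p":22,"yv":41}

Answer: {"ats":60,"g":24,"kwp":65,"l":20,"mok":61,"n":22,"p":22,"yv":41}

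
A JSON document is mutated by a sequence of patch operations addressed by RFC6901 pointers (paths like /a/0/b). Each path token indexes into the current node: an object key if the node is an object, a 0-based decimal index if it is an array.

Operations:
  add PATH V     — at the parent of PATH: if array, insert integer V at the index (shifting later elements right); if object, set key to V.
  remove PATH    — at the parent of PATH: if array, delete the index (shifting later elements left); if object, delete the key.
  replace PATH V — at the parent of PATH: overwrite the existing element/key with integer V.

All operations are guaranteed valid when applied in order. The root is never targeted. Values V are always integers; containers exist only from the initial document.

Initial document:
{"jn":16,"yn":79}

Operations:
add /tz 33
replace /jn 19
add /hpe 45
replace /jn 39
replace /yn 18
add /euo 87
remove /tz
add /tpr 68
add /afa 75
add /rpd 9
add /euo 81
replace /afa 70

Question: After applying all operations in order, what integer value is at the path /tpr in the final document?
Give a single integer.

Answer: 68

Derivation:
After op 1 (add /tz 33): {"jn":16,"tz":33,"yn":79}
After op 2 (replace /jn 19): {"jn":19,"tz":33,"yn":79}
After op 3 (add /hpe 45): {"hpe":45,"jn":19,"tz":33,"yn":79}
After op 4 (replace /jn 39): {"hpe":45,"jn":39,"tz":33,"yn":79}
After op 5 (replace /yn 18): {"hpe":45,"jn":39,"tz":33,"yn":18}
After op 6 (add /euo 87): {"euo":87,"hpe":45,"jn":39,"tz":33,"yn":18}
After op 7 (remove /tz): {"euo":87,"hpe":45,"jn":39,"yn":18}
After op 8 (add /tpr 68): {"euo":87,"hpe":45,"jn":39,"tpr":68,"yn":18}
After op 9 (add /afa 75): {"afa":75,"euo":87,"hpe":45,"jn":39,"tpr":68,"yn":18}
After op 10 (add /rpd 9): {"afa":75,"euo":87,"hpe":45,"jn":39,"rpd":9,"tpr":68,"yn":18}
After op 11 (add /euo 81): {"afa":75,"euo":81,"hpe":45,"jn":39,"rpd":9,"tpr":68,"yn":18}
After op 12 (replace /afa 70): {"afa":70,"euo":81,"hpe":45,"jn":39,"rpd":9,"tpr":68,"yn":18}
Value at /tpr: 68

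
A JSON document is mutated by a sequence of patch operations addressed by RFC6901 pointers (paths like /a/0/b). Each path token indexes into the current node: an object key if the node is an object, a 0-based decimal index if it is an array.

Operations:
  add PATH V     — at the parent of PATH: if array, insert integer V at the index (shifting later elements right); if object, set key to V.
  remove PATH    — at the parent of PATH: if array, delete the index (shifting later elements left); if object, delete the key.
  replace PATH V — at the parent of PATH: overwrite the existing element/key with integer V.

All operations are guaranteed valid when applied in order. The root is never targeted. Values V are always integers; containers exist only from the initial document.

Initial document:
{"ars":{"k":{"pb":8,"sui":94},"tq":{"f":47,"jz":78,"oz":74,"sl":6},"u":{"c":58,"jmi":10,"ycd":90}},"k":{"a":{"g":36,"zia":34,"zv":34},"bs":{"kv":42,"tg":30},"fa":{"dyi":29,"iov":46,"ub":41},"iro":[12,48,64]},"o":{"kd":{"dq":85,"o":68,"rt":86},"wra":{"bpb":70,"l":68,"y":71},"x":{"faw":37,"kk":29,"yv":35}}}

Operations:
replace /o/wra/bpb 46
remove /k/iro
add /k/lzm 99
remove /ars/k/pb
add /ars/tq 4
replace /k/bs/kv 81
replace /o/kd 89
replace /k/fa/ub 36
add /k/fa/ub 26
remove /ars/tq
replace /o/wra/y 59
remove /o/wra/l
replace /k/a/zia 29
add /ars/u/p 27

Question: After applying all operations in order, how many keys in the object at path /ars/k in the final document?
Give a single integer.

After op 1 (replace /o/wra/bpb 46): {"ars":{"k":{"pb":8,"sui":94},"tq":{"f":47,"jz":78,"oz":74,"sl":6},"u":{"c":58,"jmi":10,"ycd":90}},"k":{"a":{"g":36,"zia":34,"zv":34},"bs":{"kv":42,"tg":30},"fa":{"dyi":29,"iov":46,"ub":41},"iro":[12,48,64]},"o":{"kd":{"dq":85,"o":68,"rt":86},"wra":{"bpb":46,"l":68,"y":71},"x":{"faw":37,"kk":29,"yv":35}}}
After op 2 (remove /k/iro): {"ars":{"k":{"pb":8,"sui":94},"tq":{"f":47,"jz":78,"oz":74,"sl":6},"u":{"c":58,"jmi":10,"ycd":90}},"k":{"a":{"g":36,"zia":34,"zv":34},"bs":{"kv":42,"tg":30},"fa":{"dyi":29,"iov":46,"ub":41}},"o":{"kd":{"dq":85,"o":68,"rt":86},"wra":{"bpb":46,"l":68,"y":71},"x":{"faw":37,"kk":29,"yv":35}}}
After op 3 (add /k/lzm 99): {"ars":{"k":{"pb":8,"sui":94},"tq":{"f":47,"jz":78,"oz":74,"sl":6},"u":{"c":58,"jmi":10,"ycd":90}},"k":{"a":{"g":36,"zia":34,"zv":34},"bs":{"kv":42,"tg":30},"fa":{"dyi":29,"iov":46,"ub":41},"lzm":99},"o":{"kd":{"dq":85,"o":68,"rt":86},"wra":{"bpb":46,"l":68,"y":71},"x":{"faw":37,"kk":29,"yv":35}}}
After op 4 (remove /ars/k/pb): {"ars":{"k":{"sui":94},"tq":{"f":47,"jz":78,"oz":74,"sl":6},"u":{"c":58,"jmi":10,"ycd":90}},"k":{"a":{"g":36,"zia":34,"zv":34},"bs":{"kv":42,"tg":30},"fa":{"dyi":29,"iov":46,"ub":41},"lzm":99},"o":{"kd":{"dq":85,"o":68,"rt":86},"wra":{"bpb":46,"l":68,"y":71},"x":{"faw":37,"kk":29,"yv":35}}}
After op 5 (add /ars/tq 4): {"ars":{"k":{"sui":94},"tq":4,"u":{"c":58,"jmi":10,"ycd":90}},"k":{"a":{"g":36,"zia":34,"zv":34},"bs":{"kv":42,"tg":30},"fa":{"dyi":29,"iov":46,"ub":41},"lzm":99},"o":{"kd":{"dq":85,"o":68,"rt":86},"wra":{"bpb":46,"l":68,"y":71},"x":{"faw":37,"kk":29,"yv":35}}}
After op 6 (replace /k/bs/kv 81): {"ars":{"k":{"sui":94},"tq":4,"u":{"c":58,"jmi":10,"ycd":90}},"k":{"a":{"g":36,"zia":34,"zv":34},"bs":{"kv":81,"tg":30},"fa":{"dyi":29,"iov":46,"ub":41},"lzm":99},"o":{"kd":{"dq":85,"o":68,"rt":86},"wra":{"bpb":46,"l":68,"y":71},"x":{"faw":37,"kk":29,"yv":35}}}
After op 7 (replace /o/kd 89): {"ars":{"k":{"sui":94},"tq":4,"u":{"c":58,"jmi":10,"ycd":90}},"k":{"a":{"g":36,"zia":34,"zv":34},"bs":{"kv":81,"tg":30},"fa":{"dyi":29,"iov":46,"ub":41},"lzm":99},"o":{"kd":89,"wra":{"bpb":46,"l":68,"y":71},"x":{"faw":37,"kk":29,"yv":35}}}
After op 8 (replace /k/fa/ub 36): {"ars":{"k":{"sui":94},"tq":4,"u":{"c":58,"jmi":10,"ycd":90}},"k":{"a":{"g":36,"zia":34,"zv":34},"bs":{"kv":81,"tg":30},"fa":{"dyi":29,"iov":46,"ub":36},"lzm":99},"o":{"kd":89,"wra":{"bpb":46,"l":68,"y":71},"x":{"faw":37,"kk":29,"yv":35}}}
After op 9 (add /k/fa/ub 26): {"ars":{"k":{"sui":94},"tq":4,"u":{"c":58,"jmi":10,"ycd":90}},"k":{"a":{"g":36,"zia":34,"zv":34},"bs":{"kv":81,"tg":30},"fa":{"dyi":29,"iov":46,"ub":26},"lzm":99},"o":{"kd":89,"wra":{"bpb":46,"l":68,"y":71},"x":{"faw":37,"kk":29,"yv":35}}}
After op 10 (remove /ars/tq): {"ars":{"k":{"sui":94},"u":{"c":58,"jmi":10,"ycd":90}},"k":{"a":{"g":36,"zia":34,"zv":34},"bs":{"kv":81,"tg":30},"fa":{"dyi":29,"iov":46,"ub":26},"lzm":99},"o":{"kd":89,"wra":{"bpb":46,"l":68,"y":71},"x":{"faw":37,"kk":29,"yv":35}}}
After op 11 (replace /o/wra/y 59): {"ars":{"k":{"sui":94},"u":{"c":58,"jmi":10,"ycd":90}},"k":{"a":{"g":36,"zia":34,"zv":34},"bs":{"kv":81,"tg":30},"fa":{"dyi":29,"iov":46,"ub":26},"lzm":99},"o":{"kd":89,"wra":{"bpb":46,"l":68,"y":59},"x":{"faw":37,"kk":29,"yv":35}}}
After op 12 (remove /o/wra/l): {"ars":{"k":{"sui":94},"u":{"c":58,"jmi":10,"ycd":90}},"k":{"a":{"g":36,"zia":34,"zv":34},"bs":{"kv":81,"tg":30},"fa":{"dyi":29,"iov":46,"ub":26},"lzm":99},"o":{"kd":89,"wra":{"bpb":46,"y":59},"x":{"faw":37,"kk":29,"yv":35}}}
After op 13 (replace /k/a/zia 29): {"ars":{"k":{"sui":94},"u":{"c":58,"jmi":10,"ycd":90}},"k":{"a":{"g":36,"zia":29,"zv":34},"bs":{"kv":81,"tg":30},"fa":{"dyi":29,"iov":46,"ub":26},"lzm":99},"o":{"kd":89,"wra":{"bpb":46,"y":59},"x":{"faw":37,"kk":29,"yv":35}}}
After op 14 (add /ars/u/p 27): {"ars":{"k":{"sui":94},"u":{"c":58,"jmi":10,"p":27,"ycd":90}},"k":{"a":{"g":36,"zia":29,"zv":34},"bs":{"kv":81,"tg":30},"fa":{"dyi":29,"iov":46,"ub":26},"lzm":99},"o":{"kd":89,"wra":{"bpb":46,"y":59},"x":{"faw":37,"kk":29,"yv":35}}}
Size at path /ars/k: 1

Answer: 1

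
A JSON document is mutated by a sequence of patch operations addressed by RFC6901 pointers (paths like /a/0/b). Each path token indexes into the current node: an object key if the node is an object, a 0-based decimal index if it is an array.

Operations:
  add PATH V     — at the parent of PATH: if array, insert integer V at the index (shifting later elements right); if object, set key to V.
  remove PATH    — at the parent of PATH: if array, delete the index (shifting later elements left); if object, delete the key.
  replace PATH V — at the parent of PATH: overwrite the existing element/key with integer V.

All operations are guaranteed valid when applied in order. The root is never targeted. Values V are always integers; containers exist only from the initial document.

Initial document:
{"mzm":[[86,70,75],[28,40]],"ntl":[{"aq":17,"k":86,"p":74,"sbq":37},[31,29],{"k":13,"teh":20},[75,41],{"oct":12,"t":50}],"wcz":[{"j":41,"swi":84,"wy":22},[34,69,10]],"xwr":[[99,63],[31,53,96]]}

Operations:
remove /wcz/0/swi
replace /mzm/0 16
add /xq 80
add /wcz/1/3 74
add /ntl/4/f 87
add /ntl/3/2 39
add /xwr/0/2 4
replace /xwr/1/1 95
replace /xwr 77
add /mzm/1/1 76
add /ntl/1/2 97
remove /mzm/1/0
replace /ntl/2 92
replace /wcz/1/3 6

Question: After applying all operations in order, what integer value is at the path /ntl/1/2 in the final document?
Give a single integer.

Answer: 97

Derivation:
After op 1 (remove /wcz/0/swi): {"mzm":[[86,70,75],[28,40]],"ntl":[{"aq":17,"k":86,"p":74,"sbq":37},[31,29],{"k":13,"teh":20},[75,41],{"oct":12,"t":50}],"wcz":[{"j":41,"wy":22},[34,69,10]],"xwr":[[99,63],[31,53,96]]}
After op 2 (replace /mzm/0 16): {"mzm":[16,[28,40]],"ntl":[{"aq":17,"k":86,"p":74,"sbq":37},[31,29],{"k":13,"teh":20},[75,41],{"oct":12,"t":50}],"wcz":[{"j":41,"wy":22},[34,69,10]],"xwr":[[99,63],[31,53,96]]}
After op 3 (add /xq 80): {"mzm":[16,[28,40]],"ntl":[{"aq":17,"k":86,"p":74,"sbq":37},[31,29],{"k":13,"teh":20},[75,41],{"oct":12,"t":50}],"wcz":[{"j":41,"wy":22},[34,69,10]],"xq":80,"xwr":[[99,63],[31,53,96]]}
After op 4 (add /wcz/1/3 74): {"mzm":[16,[28,40]],"ntl":[{"aq":17,"k":86,"p":74,"sbq":37},[31,29],{"k":13,"teh":20},[75,41],{"oct":12,"t":50}],"wcz":[{"j":41,"wy":22},[34,69,10,74]],"xq":80,"xwr":[[99,63],[31,53,96]]}
After op 5 (add /ntl/4/f 87): {"mzm":[16,[28,40]],"ntl":[{"aq":17,"k":86,"p":74,"sbq":37},[31,29],{"k":13,"teh":20},[75,41],{"f":87,"oct":12,"t":50}],"wcz":[{"j":41,"wy":22},[34,69,10,74]],"xq":80,"xwr":[[99,63],[31,53,96]]}
After op 6 (add /ntl/3/2 39): {"mzm":[16,[28,40]],"ntl":[{"aq":17,"k":86,"p":74,"sbq":37},[31,29],{"k":13,"teh":20},[75,41,39],{"f":87,"oct":12,"t":50}],"wcz":[{"j":41,"wy":22},[34,69,10,74]],"xq":80,"xwr":[[99,63],[31,53,96]]}
After op 7 (add /xwr/0/2 4): {"mzm":[16,[28,40]],"ntl":[{"aq":17,"k":86,"p":74,"sbq":37},[31,29],{"k":13,"teh":20},[75,41,39],{"f":87,"oct":12,"t":50}],"wcz":[{"j":41,"wy":22},[34,69,10,74]],"xq":80,"xwr":[[99,63,4],[31,53,96]]}
After op 8 (replace /xwr/1/1 95): {"mzm":[16,[28,40]],"ntl":[{"aq":17,"k":86,"p":74,"sbq":37},[31,29],{"k":13,"teh":20},[75,41,39],{"f":87,"oct":12,"t":50}],"wcz":[{"j":41,"wy":22},[34,69,10,74]],"xq":80,"xwr":[[99,63,4],[31,95,96]]}
After op 9 (replace /xwr 77): {"mzm":[16,[28,40]],"ntl":[{"aq":17,"k":86,"p":74,"sbq":37},[31,29],{"k":13,"teh":20},[75,41,39],{"f":87,"oct":12,"t":50}],"wcz":[{"j":41,"wy":22},[34,69,10,74]],"xq":80,"xwr":77}
After op 10 (add /mzm/1/1 76): {"mzm":[16,[28,76,40]],"ntl":[{"aq":17,"k":86,"p":74,"sbq":37},[31,29],{"k":13,"teh":20},[75,41,39],{"f":87,"oct":12,"t":50}],"wcz":[{"j":41,"wy":22},[34,69,10,74]],"xq":80,"xwr":77}
After op 11 (add /ntl/1/2 97): {"mzm":[16,[28,76,40]],"ntl":[{"aq":17,"k":86,"p":74,"sbq":37},[31,29,97],{"k":13,"teh":20},[75,41,39],{"f":87,"oct":12,"t":50}],"wcz":[{"j":41,"wy":22},[34,69,10,74]],"xq":80,"xwr":77}
After op 12 (remove /mzm/1/0): {"mzm":[16,[76,40]],"ntl":[{"aq":17,"k":86,"p":74,"sbq":37},[31,29,97],{"k":13,"teh":20},[75,41,39],{"f":87,"oct":12,"t":50}],"wcz":[{"j":41,"wy":22},[34,69,10,74]],"xq":80,"xwr":77}
After op 13 (replace /ntl/2 92): {"mzm":[16,[76,40]],"ntl":[{"aq":17,"k":86,"p":74,"sbq":37},[31,29,97],92,[75,41,39],{"f":87,"oct":12,"t":50}],"wcz":[{"j":41,"wy":22},[34,69,10,74]],"xq":80,"xwr":77}
After op 14 (replace /wcz/1/3 6): {"mzm":[16,[76,40]],"ntl":[{"aq":17,"k":86,"p":74,"sbq":37},[31,29,97],92,[75,41,39],{"f":87,"oct":12,"t":50}],"wcz":[{"j":41,"wy":22},[34,69,10,6]],"xq":80,"xwr":77}
Value at /ntl/1/2: 97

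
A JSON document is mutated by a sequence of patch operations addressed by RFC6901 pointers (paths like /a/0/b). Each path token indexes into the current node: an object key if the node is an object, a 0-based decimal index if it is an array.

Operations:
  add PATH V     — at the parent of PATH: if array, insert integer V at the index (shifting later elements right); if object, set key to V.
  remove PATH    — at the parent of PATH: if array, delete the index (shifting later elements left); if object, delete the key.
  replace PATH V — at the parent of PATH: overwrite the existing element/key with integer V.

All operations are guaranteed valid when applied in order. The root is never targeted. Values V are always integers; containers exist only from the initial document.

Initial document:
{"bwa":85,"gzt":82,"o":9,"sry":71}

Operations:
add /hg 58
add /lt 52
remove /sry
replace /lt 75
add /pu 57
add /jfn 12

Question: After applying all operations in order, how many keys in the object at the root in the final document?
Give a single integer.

Answer: 7

Derivation:
After op 1 (add /hg 58): {"bwa":85,"gzt":82,"hg":58,"o":9,"sry":71}
After op 2 (add /lt 52): {"bwa":85,"gzt":82,"hg":58,"lt":52,"o":9,"sry":71}
After op 3 (remove /sry): {"bwa":85,"gzt":82,"hg":58,"lt":52,"o":9}
After op 4 (replace /lt 75): {"bwa":85,"gzt":82,"hg":58,"lt":75,"o":9}
After op 5 (add /pu 57): {"bwa":85,"gzt":82,"hg":58,"lt":75,"o":9,"pu":57}
After op 6 (add /jfn 12): {"bwa":85,"gzt":82,"hg":58,"jfn":12,"lt":75,"o":9,"pu":57}
Size at the root: 7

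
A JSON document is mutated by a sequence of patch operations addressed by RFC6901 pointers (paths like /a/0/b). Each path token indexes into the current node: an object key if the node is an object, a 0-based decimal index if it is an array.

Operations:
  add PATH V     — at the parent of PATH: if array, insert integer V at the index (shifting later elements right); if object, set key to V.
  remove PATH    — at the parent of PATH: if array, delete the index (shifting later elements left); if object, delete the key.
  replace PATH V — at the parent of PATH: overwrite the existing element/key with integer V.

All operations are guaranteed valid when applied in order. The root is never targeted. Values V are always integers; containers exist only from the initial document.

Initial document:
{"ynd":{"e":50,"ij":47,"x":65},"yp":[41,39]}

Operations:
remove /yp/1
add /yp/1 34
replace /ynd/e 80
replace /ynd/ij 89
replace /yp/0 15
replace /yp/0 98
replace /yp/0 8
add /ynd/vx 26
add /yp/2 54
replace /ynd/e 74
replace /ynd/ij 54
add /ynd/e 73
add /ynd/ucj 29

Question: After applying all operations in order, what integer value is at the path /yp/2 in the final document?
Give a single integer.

After op 1 (remove /yp/1): {"ynd":{"e":50,"ij":47,"x":65},"yp":[41]}
After op 2 (add /yp/1 34): {"ynd":{"e":50,"ij":47,"x":65},"yp":[41,34]}
After op 3 (replace /ynd/e 80): {"ynd":{"e":80,"ij":47,"x":65},"yp":[41,34]}
After op 4 (replace /ynd/ij 89): {"ynd":{"e":80,"ij":89,"x":65},"yp":[41,34]}
After op 5 (replace /yp/0 15): {"ynd":{"e":80,"ij":89,"x":65},"yp":[15,34]}
After op 6 (replace /yp/0 98): {"ynd":{"e":80,"ij":89,"x":65},"yp":[98,34]}
After op 7 (replace /yp/0 8): {"ynd":{"e":80,"ij":89,"x":65},"yp":[8,34]}
After op 8 (add /ynd/vx 26): {"ynd":{"e":80,"ij":89,"vx":26,"x":65},"yp":[8,34]}
After op 9 (add /yp/2 54): {"ynd":{"e":80,"ij":89,"vx":26,"x":65},"yp":[8,34,54]}
After op 10 (replace /ynd/e 74): {"ynd":{"e":74,"ij":89,"vx":26,"x":65},"yp":[8,34,54]}
After op 11 (replace /ynd/ij 54): {"ynd":{"e":74,"ij":54,"vx":26,"x":65},"yp":[8,34,54]}
After op 12 (add /ynd/e 73): {"ynd":{"e":73,"ij":54,"vx":26,"x":65},"yp":[8,34,54]}
After op 13 (add /ynd/ucj 29): {"ynd":{"e":73,"ij":54,"ucj":29,"vx":26,"x":65},"yp":[8,34,54]}
Value at /yp/2: 54

Answer: 54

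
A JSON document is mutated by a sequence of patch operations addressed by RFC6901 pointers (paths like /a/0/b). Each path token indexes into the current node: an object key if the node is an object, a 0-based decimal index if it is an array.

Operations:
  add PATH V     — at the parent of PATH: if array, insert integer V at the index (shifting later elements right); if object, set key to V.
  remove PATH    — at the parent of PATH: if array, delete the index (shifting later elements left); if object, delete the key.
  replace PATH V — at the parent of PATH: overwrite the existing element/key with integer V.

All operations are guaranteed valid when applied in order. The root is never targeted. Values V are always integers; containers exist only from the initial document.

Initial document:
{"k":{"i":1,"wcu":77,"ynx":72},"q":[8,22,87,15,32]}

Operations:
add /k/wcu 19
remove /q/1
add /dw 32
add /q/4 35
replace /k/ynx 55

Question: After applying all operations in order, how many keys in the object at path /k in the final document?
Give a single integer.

After op 1 (add /k/wcu 19): {"k":{"i":1,"wcu":19,"ynx":72},"q":[8,22,87,15,32]}
After op 2 (remove /q/1): {"k":{"i":1,"wcu":19,"ynx":72},"q":[8,87,15,32]}
After op 3 (add /dw 32): {"dw":32,"k":{"i":1,"wcu":19,"ynx":72},"q":[8,87,15,32]}
After op 4 (add /q/4 35): {"dw":32,"k":{"i":1,"wcu":19,"ynx":72},"q":[8,87,15,32,35]}
After op 5 (replace /k/ynx 55): {"dw":32,"k":{"i":1,"wcu":19,"ynx":55},"q":[8,87,15,32,35]}
Size at path /k: 3

Answer: 3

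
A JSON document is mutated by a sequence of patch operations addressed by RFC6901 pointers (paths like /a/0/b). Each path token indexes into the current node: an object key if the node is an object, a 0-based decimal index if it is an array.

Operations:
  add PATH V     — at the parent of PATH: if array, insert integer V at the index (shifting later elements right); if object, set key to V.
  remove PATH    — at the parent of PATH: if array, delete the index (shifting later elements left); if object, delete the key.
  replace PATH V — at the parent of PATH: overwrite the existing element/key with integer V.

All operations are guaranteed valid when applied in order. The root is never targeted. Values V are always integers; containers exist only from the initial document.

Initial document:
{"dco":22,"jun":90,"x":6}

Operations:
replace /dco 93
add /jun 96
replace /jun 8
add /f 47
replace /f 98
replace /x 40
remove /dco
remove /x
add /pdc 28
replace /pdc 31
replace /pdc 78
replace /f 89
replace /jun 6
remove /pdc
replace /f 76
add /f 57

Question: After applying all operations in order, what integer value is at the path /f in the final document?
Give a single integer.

Answer: 57

Derivation:
After op 1 (replace /dco 93): {"dco":93,"jun":90,"x":6}
After op 2 (add /jun 96): {"dco":93,"jun":96,"x":6}
After op 3 (replace /jun 8): {"dco":93,"jun":8,"x":6}
After op 4 (add /f 47): {"dco":93,"f":47,"jun":8,"x":6}
After op 5 (replace /f 98): {"dco":93,"f":98,"jun":8,"x":6}
After op 6 (replace /x 40): {"dco":93,"f":98,"jun":8,"x":40}
After op 7 (remove /dco): {"f":98,"jun":8,"x":40}
After op 8 (remove /x): {"f":98,"jun":8}
After op 9 (add /pdc 28): {"f":98,"jun":8,"pdc":28}
After op 10 (replace /pdc 31): {"f":98,"jun":8,"pdc":31}
After op 11 (replace /pdc 78): {"f":98,"jun":8,"pdc":78}
After op 12 (replace /f 89): {"f":89,"jun":8,"pdc":78}
After op 13 (replace /jun 6): {"f":89,"jun":6,"pdc":78}
After op 14 (remove /pdc): {"f":89,"jun":6}
After op 15 (replace /f 76): {"f":76,"jun":6}
After op 16 (add /f 57): {"f":57,"jun":6}
Value at /f: 57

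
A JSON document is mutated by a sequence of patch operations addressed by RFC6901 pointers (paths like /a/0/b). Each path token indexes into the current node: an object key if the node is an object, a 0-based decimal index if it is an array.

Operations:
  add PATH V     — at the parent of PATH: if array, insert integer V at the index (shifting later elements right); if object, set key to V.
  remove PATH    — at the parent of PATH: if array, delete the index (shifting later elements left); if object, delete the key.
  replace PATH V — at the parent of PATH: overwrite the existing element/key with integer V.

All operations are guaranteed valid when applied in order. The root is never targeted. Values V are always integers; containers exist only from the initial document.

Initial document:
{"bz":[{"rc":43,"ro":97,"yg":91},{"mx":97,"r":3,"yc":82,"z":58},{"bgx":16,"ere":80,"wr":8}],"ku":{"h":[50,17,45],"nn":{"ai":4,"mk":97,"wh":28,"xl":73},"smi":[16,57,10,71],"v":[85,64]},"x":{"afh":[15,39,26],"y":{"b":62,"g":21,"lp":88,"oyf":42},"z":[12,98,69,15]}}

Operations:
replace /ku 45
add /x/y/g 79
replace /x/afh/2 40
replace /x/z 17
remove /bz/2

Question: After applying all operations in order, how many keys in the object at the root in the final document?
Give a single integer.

After op 1 (replace /ku 45): {"bz":[{"rc":43,"ro":97,"yg":91},{"mx":97,"r":3,"yc":82,"z":58},{"bgx":16,"ere":80,"wr":8}],"ku":45,"x":{"afh":[15,39,26],"y":{"b":62,"g":21,"lp":88,"oyf":42},"z":[12,98,69,15]}}
After op 2 (add /x/y/g 79): {"bz":[{"rc":43,"ro":97,"yg":91},{"mx":97,"r":3,"yc":82,"z":58},{"bgx":16,"ere":80,"wr":8}],"ku":45,"x":{"afh":[15,39,26],"y":{"b":62,"g":79,"lp":88,"oyf":42},"z":[12,98,69,15]}}
After op 3 (replace /x/afh/2 40): {"bz":[{"rc":43,"ro":97,"yg":91},{"mx":97,"r":3,"yc":82,"z":58},{"bgx":16,"ere":80,"wr":8}],"ku":45,"x":{"afh":[15,39,40],"y":{"b":62,"g":79,"lp":88,"oyf":42},"z":[12,98,69,15]}}
After op 4 (replace /x/z 17): {"bz":[{"rc":43,"ro":97,"yg":91},{"mx":97,"r":3,"yc":82,"z":58},{"bgx":16,"ere":80,"wr":8}],"ku":45,"x":{"afh":[15,39,40],"y":{"b":62,"g":79,"lp":88,"oyf":42},"z":17}}
After op 5 (remove /bz/2): {"bz":[{"rc":43,"ro":97,"yg":91},{"mx":97,"r":3,"yc":82,"z":58}],"ku":45,"x":{"afh":[15,39,40],"y":{"b":62,"g":79,"lp":88,"oyf":42},"z":17}}
Size at the root: 3

Answer: 3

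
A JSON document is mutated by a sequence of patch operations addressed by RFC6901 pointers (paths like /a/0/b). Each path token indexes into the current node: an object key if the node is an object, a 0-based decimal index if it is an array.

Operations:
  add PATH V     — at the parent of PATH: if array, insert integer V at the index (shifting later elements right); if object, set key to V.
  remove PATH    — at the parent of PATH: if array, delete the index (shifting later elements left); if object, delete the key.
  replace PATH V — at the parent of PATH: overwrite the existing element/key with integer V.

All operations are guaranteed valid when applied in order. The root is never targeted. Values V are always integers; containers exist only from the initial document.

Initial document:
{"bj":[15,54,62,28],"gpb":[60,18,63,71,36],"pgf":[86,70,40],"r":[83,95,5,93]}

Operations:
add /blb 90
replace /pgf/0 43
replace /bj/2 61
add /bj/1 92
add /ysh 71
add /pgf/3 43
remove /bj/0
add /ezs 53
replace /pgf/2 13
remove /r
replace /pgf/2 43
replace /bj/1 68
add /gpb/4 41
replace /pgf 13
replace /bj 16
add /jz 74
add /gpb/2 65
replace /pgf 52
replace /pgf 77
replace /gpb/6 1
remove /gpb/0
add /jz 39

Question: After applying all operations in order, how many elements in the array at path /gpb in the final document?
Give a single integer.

After op 1 (add /blb 90): {"bj":[15,54,62,28],"blb":90,"gpb":[60,18,63,71,36],"pgf":[86,70,40],"r":[83,95,5,93]}
After op 2 (replace /pgf/0 43): {"bj":[15,54,62,28],"blb":90,"gpb":[60,18,63,71,36],"pgf":[43,70,40],"r":[83,95,5,93]}
After op 3 (replace /bj/2 61): {"bj":[15,54,61,28],"blb":90,"gpb":[60,18,63,71,36],"pgf":[43,70,40],"r":[83,95,5,93]}
After op 4 (add /bj/1 92): {"bj":[15,92,54,61,28],"blb":90,"gpb":[60,18,63,71,36],"pgf":[43,70,40],"r":[83,95,5,93]}
After op 5 (add /ysh 71): {"bj":[15,92,54,61,28],"blb":90,"gpb":[60,18,63,71,36],"pgf":[43,70,40],"r":[83,95,5,93],"ysh":71}
After op 6 (add /pgf/3 43): {"bj":[15,92,54,61,28],"blb":90,"gpb":[60,18,63,71,36],"pgf":[43,70,40,43],"r":[83,95,5,93],"ysh":71}
After op 7 (remove /bj/0): {"bj":[92,54,61,28],"blb":90,"gpb":[60,18,63,71,36],"pgf":[43,70,40,43],"r":[83,95,5,93],"ysh":71}
After op 8 (add /ezs 53): {"bj":[92,54,61,28],"blb":90,"ezs":53,"gpb":[60,18,63,71,36],"pgf":[43,70,40,43],"r":[83,95,5,93],"ysh":71}
After op 9 (replace /pgf/2 13): {"bj":[92,54,61,28],"blb":90,"ezs":53,"gpb":[60,18,63,71,36],"pgf":[43,70,13,43],"r":[83,95,5,93],"ysh":71}
After op 10 (remove /r): {"bj":[92,54,61,28],"blb":90,"ezs":53,"gpb":[60,18,63,71,36],"pgf":[43,70,13,43],"ysh":71}
After op 11 (replace /pgf/2 43): {"bj":[92,54,61,28],"blb":90,"ezs":53,"gpb":[60,18,63,71,36],"pgf":[43,70,43,43],"ysh":71}
After op 12 (replace /bj/1 68): {"bj":[92,68,61,28],"blb":90,"ezs":53,"gpb":[60,18,63,71,36],"pgf":[43,70,43,43],"ysh":71}
After op 13 (add /gpb/4 41): {"bj":[92,68,61,28],"blb":90,"ezs":53,"gpb":[60,18,63,71,41,36],"pgf":[43,70,43,43],"ysh":71}
After op 14 (replace /pgf 13): {"bj":[92,68,61,28],"blb":90,"ezs":53,"gpb":[60,18,63,71,41,36],"pgf":13,"ysh":71}
After op 15 (replace /bj 16): {"bj":16,"blb":90,"ezs":53,"gpb":[60,18,63,71,41,36],"pgf":13,"ysh":71}
After op 16 (add /jz 74): {"bj":16,"blb":90,"ezs":53,"gpb":[60,18,63,71,41,36],"jz":74,"pgf":13,"ysh":71}
After op 17 (add /gpb/2 65): {"bj":16,"blb":90,"ezs":53,"gpb":[60,18,65,63,71,41,36],"jz":74,"pgf":13,"ysh":71}
After op 18 (replace /pgf 52): {"bj":16,"blb":90,"ezs":53,"gpb":[60,18,65,63,71,41,36],"jz":74,"pgf":52,"ysh":71}
After op 19 (replace /pgf 77): {"bj":16,"blb":90,"ezs":53,"gpb":[60,18,65,63,71,41,36],"jz":74,"pgf":77,"ysh":71}
After op 20 (replace /gpb/6 1): {"bj":16,"blb":90,"ezs":53,"gpb":[60,18,65,63,71,41,1],"jz":74,"pgf":77,"ysh":71}
After op 21 (remove /gpb/0): {"bj":16,"blb":90,"ezs":53,"gpb":[18,65,63,71,41,1],"jz":74,"pgf":77,"ysh":71}
After op 22 (add /jz 39): {"bj":16,"blb":90,"ezs":53,"gpb":[18,65,63,71,41,1],"jz":39,"pgf":77,"ysh":71}
Size at path /gpb: 6

Answer: 6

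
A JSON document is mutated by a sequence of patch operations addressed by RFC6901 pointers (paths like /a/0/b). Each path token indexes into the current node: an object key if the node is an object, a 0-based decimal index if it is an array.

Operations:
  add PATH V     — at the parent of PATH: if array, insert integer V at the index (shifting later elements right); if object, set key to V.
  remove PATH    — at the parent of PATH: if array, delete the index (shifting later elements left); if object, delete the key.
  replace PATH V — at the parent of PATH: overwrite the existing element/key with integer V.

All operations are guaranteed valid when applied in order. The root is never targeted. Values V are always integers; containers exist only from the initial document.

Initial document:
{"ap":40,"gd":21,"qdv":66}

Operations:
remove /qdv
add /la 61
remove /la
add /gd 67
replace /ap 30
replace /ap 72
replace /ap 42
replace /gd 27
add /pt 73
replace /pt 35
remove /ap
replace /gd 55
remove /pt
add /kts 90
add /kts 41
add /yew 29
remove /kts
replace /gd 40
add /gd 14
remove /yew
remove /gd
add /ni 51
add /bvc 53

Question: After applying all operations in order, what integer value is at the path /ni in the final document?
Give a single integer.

Answer: 51

Derivation:
After op 1 (remove /qdv): {"ap":40,"gd":21}
After op 2 (add /la 61): {"ap":40,"gd":21,"la":61}
After op 3 (remove /la): {"ap":40,"gd":21}
After op 4 (add /gd 67): {"ap":40,"gd":67}
After op 5 (replace /ap 30): {"ap":30,"gd":67}
After op 6 (replace /ap 72): {"ap":72,"gd":67}
After op 7 (replace /ap 42): {"ap":42,"gd":67}
After op 8 (replace /gd 27): {"ap":42,"gd":27}
After op 9 (add /pt 73): {"ap":42,"gd":27,"pt":73}
After op 10 (replace /pt 35): {"ap":42,"gd":27,"pt":35}
After op 11 (remove /ap): {"gd":27,"pt":35}
After op 12 (replace /gd 55): {"gd":55,"pt":35}
After op 13 (remove /pt): {"gd":55}
After op 14 (add /kts 90): {"gd":55,"kts":90}
After op 15 (add /kts 41): {"gd":55,"kts":41}
After op 16 (add /yew 29): {"gd":55,"kts":41,"yew":29}
After op 17 (remove /kts): {"gd":55,"yew":29}
After op 18 (replace /gd 40): {"gd":40,"yew":29}
After op 19 (add /gd 14): {"gd":14,"yew":29}
After op 20 (remove /yew): {"gd":14}
After op 21 (remove /gd): {}
After op 22 (add /ni 51): {"ni":51}
After op 23 (add /bvc 53): {"bvc":53,"ni":51}
Value at /ni: 51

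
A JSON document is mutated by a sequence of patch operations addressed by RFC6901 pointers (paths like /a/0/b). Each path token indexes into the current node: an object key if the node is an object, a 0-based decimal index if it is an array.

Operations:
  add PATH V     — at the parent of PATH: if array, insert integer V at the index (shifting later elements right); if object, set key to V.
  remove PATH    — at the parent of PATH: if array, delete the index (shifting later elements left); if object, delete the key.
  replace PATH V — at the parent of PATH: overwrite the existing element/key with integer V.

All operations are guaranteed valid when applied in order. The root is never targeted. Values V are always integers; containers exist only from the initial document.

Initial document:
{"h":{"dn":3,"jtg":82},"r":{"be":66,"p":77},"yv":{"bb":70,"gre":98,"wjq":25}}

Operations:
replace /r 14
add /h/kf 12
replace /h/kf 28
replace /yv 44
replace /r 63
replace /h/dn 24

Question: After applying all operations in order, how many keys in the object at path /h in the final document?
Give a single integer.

Answer: 3

Derivation:
After op 1 (replace /r 14): {"h":{"dn":3,"jtg":82},"r":14,"yv":{"bb":70,"gre":98,"wjq":25}}
After op 2 (add /h/kf 12): {"h":{"dn":3,"jtg":82,"kf":12},"r":14,"yv":{"bb":70,"gre":98,"wjq":25}}
After op 3 (replace /h/kf 28): {"h":{"dn":3,"jtg":82,"kf":28},"r":14,"yv":{"bb":70,"gre":98,"wjq":25}}
After op 4 (replace /yv 44): {"h":{"dn":3,"jtg":82,"kf":28},"r":14,"yv":44}
After op 5 (replace /r 63): {"h":{"dn":3,"jtg":82,"kf":28},"r":63,"yv":44}
After op 6 (replace /h/dn 24): {"h":{"dn":24,"jtg":82,"kf":28},"r":63,"yv":44}
Size at path /h: 3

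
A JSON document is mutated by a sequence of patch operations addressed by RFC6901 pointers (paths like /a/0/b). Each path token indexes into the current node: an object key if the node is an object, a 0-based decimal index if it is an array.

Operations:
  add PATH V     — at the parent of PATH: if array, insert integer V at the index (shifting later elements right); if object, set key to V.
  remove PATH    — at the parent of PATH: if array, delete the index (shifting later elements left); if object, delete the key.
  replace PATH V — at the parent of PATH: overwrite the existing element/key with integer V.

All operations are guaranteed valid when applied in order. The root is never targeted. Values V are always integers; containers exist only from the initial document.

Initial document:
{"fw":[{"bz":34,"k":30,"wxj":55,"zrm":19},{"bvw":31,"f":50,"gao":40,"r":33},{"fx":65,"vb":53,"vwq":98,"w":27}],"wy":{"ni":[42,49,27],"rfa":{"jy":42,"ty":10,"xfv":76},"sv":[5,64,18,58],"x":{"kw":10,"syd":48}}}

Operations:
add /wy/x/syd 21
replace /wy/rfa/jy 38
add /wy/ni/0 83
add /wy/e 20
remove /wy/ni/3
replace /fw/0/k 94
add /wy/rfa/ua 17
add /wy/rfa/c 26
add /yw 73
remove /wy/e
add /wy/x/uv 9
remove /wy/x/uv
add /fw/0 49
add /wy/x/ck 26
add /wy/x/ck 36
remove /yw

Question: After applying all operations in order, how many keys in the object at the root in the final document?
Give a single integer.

Answer: 2

Derivation:
After op 1 (add /wy/x/syd 21): {"fw":[{"bz":34,"k":30,"wxj":55,"zrm":19},{"bvw":31,"f":50,"gao":40,"r":33},{"fx":65,"vb":53,"vwq":98,"w":27}],"wy":{"ni":[42,49,27],"rfa":{"jy":42,"ty":10,"xfv":76},"sv":[5,64,18,58],"x":{"kw":10,"syd":21}}}
After op 2 (replace /wy/rfa/jy 38): {"fw":[{"bz":34,"k":30,"wxj":55,"zrm":19},{"bvw":31,"f":50,"gao":40,"r":33},{"fx":65,"vb":53,"vwq":98,"w":27}],"wy":{"ni":[42,49,27],"rfa":{"jy":38,"ty":10,"xfv":76},"sv":[5,64,18,58],"x":{"kw":10,"syd":21}}}
After op 3 (add /wy/ni/0 83): {"fw":[{"bz":34,"k":30,"wxj":55,"zrm":19},{"bvw":31,"f":50,"gao":40,"r":33},{"fx":65,"vb":53,"vwq":98,"w":27}],"wy":{"ni":[83,42,49,27],"rfa":{"jy":38,"ty":10,"xfv":76},"sv":[5,64,18,58],"x":{"kw":10,"syd":21}}}
After op 4 (add /wy/e 20): {"fw":[{"bz":34,"k":30,"wxj":55,"zrm":19},{"bvw":31,"f":50,"gao":40,"r":33},{"fx":65,"vb":53,"vwq":98,"w":27}],"wy":{"e":20,"ni":[83,42,49,27],"rfa":{"jy":38,"ty":10,"xfv":76},"sv":[5,64,18,58],"x":{"kw":10,"syd":21}}}
After op 5 (remove /wy/ni/3): {"fw":[{"bz":34,"k":30,"wxj":55,"zrm":19},{"bvw":31,"f":50,"gao":40,"r":33},{"fx":65,"vb":53,"vwq":98,"w":27}],"wy":{"e":20,"ni":[83,42,49],"rfa":{"jy":38,"ty":10,"xfv":76},"sv":[5,64,18,58],"x":{"kw":10,"syd":21}}}
After op 6 (replace /fw/0/k 94): {"fw":[{"bz":34,"k":94,"wxj":55,"zrm":19},{"bvw":31,"f":50,"gao":40,"r":33},{"fx":65,"vb":53,"vwq":98,"w":27}],"wy":{"e":20,"ni":[83,42,49],"rfa":{"jy":38,"ty":10,"xfv":76},"sv":[5,64,18,58],"x":{"kw":10,"syd":21}}}
After op 7 (add /wy/rfa/ua 17): {"fw":[{"bz":34,"k":94,"wxj":55,"zrm":19},{"bvw":31,"f":50,"gao":40,"r":33},{"fx":65,"vb":53,"vwq":98,"w":27}],"wy":{"e":20,"ni":[83,42,49],"rfa":{"jy":38,"ty":10,"ua":17,"xfv":76},"sv":[5,64,18,58],"x":{"kw":10,"syd":21}}}
After op 8 (add /wy/rfa/c 26): {"fw":[{"bz":34,"k":94,"wxj":55,"zrm":19},{"bvw":31,"f":50,"gao":40,"r":33},{"fx":65,"vb":53,"vwq":98,"w":27}],"wy":{"e":20,"ni":[83,42,49],"rfa":{"c":26,"jy":38,"ty":10,"ua":17,"xfv":76},"sv":[5,64,18,58],"x":{"kw":10,"syd":21}}}
After op 9 (add /yw 73): {"fw":[{"bz":34,"k":94,"wxj":55,"zrm":19},{"bvw":31,"f":50,"gao":40,"r":33},{"fx":65,"vb":53,"vwq":98,"w":27}],"wy":{"e":20,"ni":[83,42,49],"rfa":{"c":26,"jy":38,"ty":10,"ua":17,"xfv":76},"sv":[5,64,18,58],"x":{"kw":10,"syd":21}},"yw":73}
After op 10 (remove /wy/e): {"fw":[{"bz":34,"k":94,"wxj":55,"zrm":19},{"bvw":31,"f":50,"gao":40,"r":33},{"fx":65,"vb":53,"vwq":98,"w":27}],"wy":{"ni":[83,42,49],"rfa":{"c":26,"jy":38,"ty":10,"ua":17,"xfv":76},"sv":[5,64,18,58],"x":{"kw":10,"syd":21}},"yw":73}
After op 11 (add /wy/x/uv 9): {"fw":[{"bz":34,"k":94,"wxj":55,"zrm":19},{"bvw":31,"f":50,"gao":40,"r":33},{"fx":65,"vb":53,"vwq":98,"w":27}],"wy":{"ni":[83,42,49],"rfa":{"c":26,"jy":38,"ty":10,"ua":17,"xfv":76},"sv":[5,64,18,58],"x":{"kw":10,"syd":21,"uv":9}},"yw":73}
After op 12 (remove /wy/x/uv): {"fw":[{"bz":34,"k":94,"wxj":55,"zrm":19},{"bvw":31,"f":50,"gao":40,"r":33},{"fx":65,"vb":53,"vwq":98,"w":27}],"wy":{"ni":[83,42,49],"rfa":{"c":26,"jy":38,"ty":10,"ua":17,"xfv":76},"sv":[5,64,18,58],"x":{"kw":10,"syd":21}},"yw":73}
After op 13 (add /fw/0 49): {"fw":[49,{"bz":34,"k":94,"wxj":55,"zrm":19},{"bvw":31,"f":50,"gao":40,"r":33},{"fx":65,"vb":53,"vwq":98,"w":27}],"wy":{"ni":[83,42,49],"rfa":{"c":26,"jy":38,"ty":10,"ua":17,"xfv":76},"sv":[5,64,18,58],"x":{"kw":10,"syd":21}},"yw":73}
After op 14 (add /wy/x/ck 26): {"fw":[49,{"bz":34,"k":94,"wxj":55,"zrm":19},{"bvw":31,"f":50,"gao":40,"r":33},{"fx":65,"vb":53,"vwq":98,"w":27}],"wy":{"ni":[83,42,49],"rfa":{"c":26,"jy":38,"ty":10,"ua":17,"xfv":76},"sv":[5,64,18,58],"x":{"ck":26,"kw":10,"syd":21}},"yw":73}
After op 15 (add /wy/x/ck 36): {"fw":[49,{"bz":34,"k":94,"wxj":55,"zrm":19},{"bvw":31,"f":50,"gao":40,"r":33},{"fx":65,"vb":53,"vwq":98,"w":27}],"wy":{"ni":[83,42,49],"rfa":{"c":26,"jy":38,"ty":10,"ua":17,"xfv":76},"sv":[5,64,18,58],"x":{"ck":36,"kw":10,"syd":21}},"yw":73}
After op 16 (remove /yw): {"fw":[49,{"bz":34,"k":94,"wxj":55,"zrm":19},{"bvw":31,"f":50,"gao":40,"r":33},{"fx":65,"vb":53,"vwq":98,"w":27}],"wy":{"ni":[83,42,49],"rfa":{"c":26,"jy":38,"ty":10,"ua":17,"xfv":76},"sv":[5,64,18,58],"x":{"ck":36,"kw":10,"syd":21}}}
Size at the root: 2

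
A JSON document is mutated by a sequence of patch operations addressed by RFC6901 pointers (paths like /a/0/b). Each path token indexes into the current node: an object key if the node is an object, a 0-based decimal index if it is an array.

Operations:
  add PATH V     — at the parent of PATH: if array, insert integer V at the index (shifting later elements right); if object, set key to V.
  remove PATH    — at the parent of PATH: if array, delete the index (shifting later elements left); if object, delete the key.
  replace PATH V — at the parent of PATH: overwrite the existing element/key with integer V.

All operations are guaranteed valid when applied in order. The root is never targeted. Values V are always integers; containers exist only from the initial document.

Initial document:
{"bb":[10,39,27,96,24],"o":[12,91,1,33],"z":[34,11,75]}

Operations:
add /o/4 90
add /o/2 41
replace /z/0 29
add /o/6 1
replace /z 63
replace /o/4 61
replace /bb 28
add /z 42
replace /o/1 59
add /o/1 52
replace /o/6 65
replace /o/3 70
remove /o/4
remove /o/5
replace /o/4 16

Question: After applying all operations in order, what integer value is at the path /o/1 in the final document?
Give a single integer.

Answer: 52

Derivation:
After op 1 (add /o/4 90): {"bb":[10,39,27,96,24],"o":[12,91,1,33,90],"z":[34,11,75]}
After op 2 (add /o/2 41): {"bb":[10,39,27,96,24],"o":[12,91,41,1,33,90],"z":[34,11,75]}
After op 3 (replace /z/0 29): {"bb":[10,39,27,96,24],"o":[12,91,41,1,33,90],"z":[29,11,75]}
After op 4 (add /o/6 1): {"bb":[10,39,27,96,24],"o":[12,91,41,1,33,90,1],"z":[29,11,75]}
After op 5 (replace /z 63): {"bb":[10,39,27,96,24],"o":[12,91,41,1,33,90,1],"z":63}
After op 6 (replace /o/4 61): {"bb":[10,39,27,96,24],"o":[12,91,41,1,61,90,1],"z":63}
After op 7 (replace /bb 28): {"bb":28,"o":[12,91,41,1,61,90,1],"z":63}
After op 8 (add /z 42): {"bb":28,"o":[12,91,41,1,61,90,1],"z":42}
After op 9 (replace /o/1 59): {"bb":28,"o":[12,59,41,1,61,90,1],"z":42}
After op 10 (add /o/1 52): {"bb":28,"o":[12,52,59,41,1,61,90,1],"z":42}
After op 11 (replace /o/6 65): {"bb":28,"o":[12,52,59,41,1,61,65,1],"z":42}
After op 12 (replace /o/3 70): {"bb":28,"o":[12,52,59,70,1,61,65,1],"z":42}
After op 13 (remove /o/4): {"bb":28,"o":[12,52,59,70,61,65,1],"z":42}
After op 14 (remove /o/5): {"bb":28,"o":[12,52,59,70,61,1],"z":42}
After op 15 (replace /o/4 16): {"bb":28,"o":[12,52,59,70,16,1],"z":42}
Value at /o/1: 52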